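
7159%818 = 615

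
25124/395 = 63 + 239/395 = 63.61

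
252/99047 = 252/99047 = 0.00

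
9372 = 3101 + 6271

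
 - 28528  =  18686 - 47214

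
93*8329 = 774597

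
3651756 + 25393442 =29045198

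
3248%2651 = 597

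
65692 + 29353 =95045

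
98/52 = 1 + 23/26= 1.88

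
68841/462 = 22947/154= 149.01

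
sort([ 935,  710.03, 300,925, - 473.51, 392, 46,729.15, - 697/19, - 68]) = [ - 473.51,-68, -697/19,46,300,392,710.03,729.15, 925,935]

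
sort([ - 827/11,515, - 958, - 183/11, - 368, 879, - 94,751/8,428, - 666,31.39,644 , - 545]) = [ - 958, - 666  , - 545, - 368, - 94, - 827/11, - 183/11,31.39, 751/8, 428 , 515,644, 879] 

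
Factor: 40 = 2^3*5^1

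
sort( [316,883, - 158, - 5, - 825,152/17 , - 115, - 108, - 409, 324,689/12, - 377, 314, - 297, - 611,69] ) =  [-825, - 611, - 409, - 377, - 297, - 158,-115, - 108, - 5,152/17,689/12,69 , 314,316,324, 883 ] 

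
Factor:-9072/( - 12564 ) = 252/349 = 2^2*3^2*7^1*349^(-1) 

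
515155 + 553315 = 1068470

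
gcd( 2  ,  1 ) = 1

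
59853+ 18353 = 78206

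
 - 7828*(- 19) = 148732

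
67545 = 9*7505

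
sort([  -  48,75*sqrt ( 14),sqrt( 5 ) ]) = [ - 48, sqrt (5), 75*sqrt(14 )]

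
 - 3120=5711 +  - 8831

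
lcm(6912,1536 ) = 13824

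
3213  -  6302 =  - 3089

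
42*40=1680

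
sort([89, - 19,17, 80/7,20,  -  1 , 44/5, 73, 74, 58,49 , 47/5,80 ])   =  [-19,-1, 44/5,  47/5,80/7,17, 20 , 49, 58,73,74, 80,89]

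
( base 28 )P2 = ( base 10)702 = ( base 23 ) 17C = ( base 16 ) 2be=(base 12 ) 4A6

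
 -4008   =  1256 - 5264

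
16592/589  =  16592/589= 28.17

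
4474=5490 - 1016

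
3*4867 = 14601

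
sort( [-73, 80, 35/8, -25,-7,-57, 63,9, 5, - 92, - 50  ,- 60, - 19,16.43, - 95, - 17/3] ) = [ - 95,-92, - 73,  -  60,  -  57 ,  -  50, - 25,  -  19, - 7, - 17/3, 35/8,5,9,16.43 , 63, 80]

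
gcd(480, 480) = 480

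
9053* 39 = 353067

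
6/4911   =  2/1637 = 0.00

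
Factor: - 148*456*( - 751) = 2^5 * 3^1 * 19^1*37^1 * 751^1 = 50683488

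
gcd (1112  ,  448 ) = 8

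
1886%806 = 274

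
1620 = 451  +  1169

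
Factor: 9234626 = 2^1*79^1*211^1*277^1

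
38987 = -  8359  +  47346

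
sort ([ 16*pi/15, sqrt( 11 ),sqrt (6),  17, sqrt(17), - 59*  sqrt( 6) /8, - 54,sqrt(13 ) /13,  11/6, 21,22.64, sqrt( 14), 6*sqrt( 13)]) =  [ - 54,-59*sqrt (6)/8 , sqrt( 13)/13,11/6,sqrt(6), sqrt( 11 ), 16  *pi/15 , sqrt( 14 ),sqrt(17 ),17, 21,6*sqrt ( 13), 22.64 ] 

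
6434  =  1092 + 5342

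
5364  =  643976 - 638612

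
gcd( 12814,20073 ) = 1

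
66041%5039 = 534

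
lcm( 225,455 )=20475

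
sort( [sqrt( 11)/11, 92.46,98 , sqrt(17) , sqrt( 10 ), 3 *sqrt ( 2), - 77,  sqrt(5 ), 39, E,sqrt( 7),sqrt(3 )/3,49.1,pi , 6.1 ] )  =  [ - 77,sqrt( 11)/11,sqrt(3)/3,sqrt( 5),sqrt( 7),E, pi  ,  sqrt (10),sqrt( 17),3*sqrt( 2), 6.1,39,49.1, 92.46, 98]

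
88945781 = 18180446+70765335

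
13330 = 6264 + 7066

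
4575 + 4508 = 9083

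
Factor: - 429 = -3^1 * 11^1 * 13^1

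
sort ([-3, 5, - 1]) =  [ - 3, - 1,5 ] 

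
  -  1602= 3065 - 4667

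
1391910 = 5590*249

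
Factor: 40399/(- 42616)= - 2^( - 3)*7^( - 1)*71^1*569^1*761^( - 1)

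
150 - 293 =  - 143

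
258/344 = 3/4 = 0.75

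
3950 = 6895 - 2945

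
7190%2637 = 1916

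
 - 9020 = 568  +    -  9588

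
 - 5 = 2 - 7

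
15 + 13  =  28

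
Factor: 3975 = 3^1*5^2*53^1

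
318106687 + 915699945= 1233806632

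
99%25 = 24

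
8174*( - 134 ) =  - 1095316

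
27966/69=405 + 7/23 = 405.30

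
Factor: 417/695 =3^1 *5^( - 1) =3/5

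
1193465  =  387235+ 806230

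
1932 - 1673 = 259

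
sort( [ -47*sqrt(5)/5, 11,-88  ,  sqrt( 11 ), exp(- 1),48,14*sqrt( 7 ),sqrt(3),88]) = [ - 88, - 47*sqrt( 5 )/5, exp( - 1 ),  sqrt( 3), sqrt( 11), 11, 14 * sqrt(7 ), 48,88]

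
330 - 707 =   -  377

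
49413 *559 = 27621867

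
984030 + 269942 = 1253972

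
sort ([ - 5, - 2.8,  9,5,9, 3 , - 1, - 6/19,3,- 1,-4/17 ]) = [-5,  -  2.8, - 1, - 1, - 6/19, - 4/17, 3, 3, 5, 9,9 ] 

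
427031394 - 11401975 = 415629419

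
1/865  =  1/865 = 0.00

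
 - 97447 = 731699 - 829146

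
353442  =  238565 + 114877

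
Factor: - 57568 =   -  2^5*7^1*257^1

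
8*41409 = 331272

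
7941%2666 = 2609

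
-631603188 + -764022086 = -1395625274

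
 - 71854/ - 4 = 35927/2 = 17963.50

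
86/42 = 43/21 = 2.05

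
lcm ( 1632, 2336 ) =119136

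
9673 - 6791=2882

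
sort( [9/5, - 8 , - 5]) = [ - 8, - 5,9/5 ]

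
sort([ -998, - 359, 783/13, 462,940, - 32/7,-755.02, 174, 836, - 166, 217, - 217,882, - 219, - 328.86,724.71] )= [ - 998, - 755.02, - 359,-328.86, - 219, - 217,-166,-32/7, 783/13 , 174, 217,462 , 724.71,  836, 882, 940 ]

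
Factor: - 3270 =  - 2^1 * 3^1*5^1  *  109^1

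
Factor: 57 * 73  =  4161 =3^1*19^1* 73^1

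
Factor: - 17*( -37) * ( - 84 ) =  - 52836 = - 2^2 * 3^1 * 7^1 * 17^1*37^1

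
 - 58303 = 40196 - 98499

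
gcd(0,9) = 9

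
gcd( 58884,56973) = 21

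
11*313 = 3443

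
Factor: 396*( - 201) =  - 2^2*3^3*11^1*67^1 = -  79596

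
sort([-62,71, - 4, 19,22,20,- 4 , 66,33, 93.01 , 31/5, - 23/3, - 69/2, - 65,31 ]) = [ - 65, - 62, - 69/2,- 23/3,  -  4, - 4,31/5,  19, 20, 22,  31, 33,66,71,93.01]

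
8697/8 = 1087 + 1/8 = 1087.12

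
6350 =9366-3016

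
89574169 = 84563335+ 5010834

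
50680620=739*68580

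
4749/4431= 1583/1477 = 1.07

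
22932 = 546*42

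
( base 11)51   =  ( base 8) 70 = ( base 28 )20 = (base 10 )56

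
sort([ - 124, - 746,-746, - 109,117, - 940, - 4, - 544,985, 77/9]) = [ - 940, - 746, - 746, - 544, - 124, - 109,-4,77/9 , 117 , 985 ] 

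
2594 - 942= 1652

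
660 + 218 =878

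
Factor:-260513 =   -  11^2*2153^1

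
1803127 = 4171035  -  2367908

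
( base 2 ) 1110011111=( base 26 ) 19h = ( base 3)1021100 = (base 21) 223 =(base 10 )927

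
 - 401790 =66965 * (- 6 )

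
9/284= 9/284= 0.03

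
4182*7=29274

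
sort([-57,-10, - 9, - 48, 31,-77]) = [ - 77, - 57  ,  -  48, - 10, - 9, 31 ]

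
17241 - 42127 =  - 24886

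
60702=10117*6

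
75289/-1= - 75289 + 0/1 = - 75289.00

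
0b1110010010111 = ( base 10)7319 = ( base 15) 227e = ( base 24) CGN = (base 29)8kb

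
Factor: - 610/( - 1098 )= 3^(-2 )  *  5^1 = 5/9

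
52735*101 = 5326235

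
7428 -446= 6982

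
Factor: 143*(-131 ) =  - 11^1 * 13^1*131^1 = -18733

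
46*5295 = 243570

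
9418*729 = 6865722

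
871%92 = 43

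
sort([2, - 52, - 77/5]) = [-52  , - 77/5 , 2] 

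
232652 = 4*58163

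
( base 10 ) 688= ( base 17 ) 268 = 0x2B0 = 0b1010110000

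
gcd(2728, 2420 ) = 44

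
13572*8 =108576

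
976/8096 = 61/506 = 0.12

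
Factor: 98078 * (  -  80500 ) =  - 7895279000 = -2^3*5^3 * 7^1*19^1*23^1*29^1*89^1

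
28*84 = 2352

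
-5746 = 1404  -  7150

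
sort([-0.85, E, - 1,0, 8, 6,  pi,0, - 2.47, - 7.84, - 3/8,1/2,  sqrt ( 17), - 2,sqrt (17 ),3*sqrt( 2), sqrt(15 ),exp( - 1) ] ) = [ - 7.84,  -  2.47, - 2, - 1, - 0.85, - 3/8,0,0,exp( - 1 ), 1/2,E, pi,sqrt( 15 ),sqrt( 17),sqrt( 17), 3*sqrt( 2 ),6 , 8]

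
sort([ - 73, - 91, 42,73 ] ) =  [-91,- 73,42,73 ] 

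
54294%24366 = 5562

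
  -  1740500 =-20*87025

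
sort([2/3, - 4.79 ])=[  -  4.79, 2/3 ] 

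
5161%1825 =1511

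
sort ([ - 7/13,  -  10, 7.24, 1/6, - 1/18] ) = [ - 10,- 7/13, - 1/18, 1/6, 7.24]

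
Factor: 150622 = 2^1 * 127^1*593^1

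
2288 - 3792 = - 1504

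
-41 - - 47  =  6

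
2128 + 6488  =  8616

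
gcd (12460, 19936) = 2492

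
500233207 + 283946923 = 784180130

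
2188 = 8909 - 6721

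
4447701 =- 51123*( - 87)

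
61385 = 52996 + 8389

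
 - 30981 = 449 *( -69)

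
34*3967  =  134878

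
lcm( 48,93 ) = 1488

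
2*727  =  1454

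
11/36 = 11/36  =  0.31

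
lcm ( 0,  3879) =0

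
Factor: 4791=3^1 * 1597^1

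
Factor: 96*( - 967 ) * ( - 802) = 2^6*3^1*401^1*967^1 = 74451264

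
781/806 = 781/806 = 0.97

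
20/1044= 5/261 = 0.02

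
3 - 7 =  - 4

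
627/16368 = 19/496 =0.04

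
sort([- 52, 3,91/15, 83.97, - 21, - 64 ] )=[ - 64 , - 52,- 21,3, 91/15 , 83.97 ] 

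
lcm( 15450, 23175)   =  46350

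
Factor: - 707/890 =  - 2^(-1)* 5^(-1)*7^1*89^ ( - 1 )*101^1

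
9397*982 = 9227854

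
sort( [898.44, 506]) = [506, 898.44 ]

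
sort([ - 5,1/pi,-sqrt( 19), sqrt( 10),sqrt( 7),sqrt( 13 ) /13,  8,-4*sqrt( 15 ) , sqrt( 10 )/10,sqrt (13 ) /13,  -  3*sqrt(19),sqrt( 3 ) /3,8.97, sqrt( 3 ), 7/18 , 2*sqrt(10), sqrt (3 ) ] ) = [ -4 * sqrt(15 ),- 3*sqrt( 19 ),  -  5, - sqrt( 19), sqrt( 13 )/13, sqrt(  13 )/13, sqrt(10)/10,1/pi,7/18,sqrt(3)/3,sqrt(3),sqrt( 3),  sqrt( 7),sqrt( 10),2 * sqrt(10), 8,8.97]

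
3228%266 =36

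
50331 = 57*883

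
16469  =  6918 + 9551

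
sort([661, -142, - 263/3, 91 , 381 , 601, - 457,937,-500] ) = [  -  500, - 457, - 142 , - 263/3,91,381, 601, 661, 937] 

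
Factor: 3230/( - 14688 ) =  - 2^ ( - 4)*3^ ( - 3)*5^1*19^1 = - 95/432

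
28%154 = 28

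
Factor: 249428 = 2^2 * 127^1*491^1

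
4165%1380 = 25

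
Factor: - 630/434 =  - 45/31 = -3^2*5^1*31^ ( - 1) 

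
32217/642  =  50+39/214 = 50.18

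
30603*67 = 2050401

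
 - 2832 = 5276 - 8108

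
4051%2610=1441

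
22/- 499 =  - 1 + 477/499 = -0.04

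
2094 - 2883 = -789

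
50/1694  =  25/847 = 0.03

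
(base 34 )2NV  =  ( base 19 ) 8c9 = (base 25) 500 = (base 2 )110000110101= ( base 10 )3125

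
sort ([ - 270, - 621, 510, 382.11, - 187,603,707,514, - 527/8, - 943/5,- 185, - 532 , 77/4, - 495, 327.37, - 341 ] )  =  [ - 621, - 532 , - 495 , - 341,-270, - 943/5, - 187,  -  185, - 527/8,77/4,327.37, 382.11, 510 , 514, 603, 707 ]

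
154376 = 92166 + 62210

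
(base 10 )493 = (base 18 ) 197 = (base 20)14d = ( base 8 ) 755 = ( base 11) 409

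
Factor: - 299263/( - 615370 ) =2^(- 1)*  5^(  -  1)*7^(-1 )*59^(- 1 )*101^1*149^( - 1 )*2963^1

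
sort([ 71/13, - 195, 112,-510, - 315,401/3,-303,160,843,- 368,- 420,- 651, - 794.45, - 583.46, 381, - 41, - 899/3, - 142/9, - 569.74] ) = [ - 794.45, - 651, - 583.46, - 569.74,  -  510, - 420,-368, - 315, - 303, - 899/3, - 195 , - 41,-142/9, 71/13,112, 401/3, 160, 381,  843] 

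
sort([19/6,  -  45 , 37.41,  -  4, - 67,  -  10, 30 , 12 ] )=[ - 67, - 45, - 10,  -  4 , 19/6,12, 30,37.41 ] 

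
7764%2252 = 1008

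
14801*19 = 281219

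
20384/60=5096/15  =  339.73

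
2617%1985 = 632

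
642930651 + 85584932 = 728515583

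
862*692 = 596504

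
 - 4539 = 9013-13552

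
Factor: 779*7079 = 5514541 = 19^1 * 41^1*7079^1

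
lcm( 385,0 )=0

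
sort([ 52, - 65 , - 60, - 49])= [  -  65, -60, - 49,52]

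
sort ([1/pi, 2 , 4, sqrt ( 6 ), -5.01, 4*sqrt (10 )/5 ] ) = [ - 5.01, 1/pi,2, sqrt(6 ),4*sqrt (10 )/5 , 4 ]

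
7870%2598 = 76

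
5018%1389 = 851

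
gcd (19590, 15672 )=3918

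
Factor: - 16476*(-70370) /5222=579708060/2611 = 2^2*3^1*5^1*7^( - 1) *31^1 * 227^1*373^(-1)*1373^1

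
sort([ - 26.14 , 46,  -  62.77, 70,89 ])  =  [ - 62.77,  -  26.14, 46,70,89 ] 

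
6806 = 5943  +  863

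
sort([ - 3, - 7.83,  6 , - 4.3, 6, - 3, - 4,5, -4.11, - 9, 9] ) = [ - 9, - 7.83,- 4.3, - 4.11, - 4, -3, - 3 , 5,6,  6, 9]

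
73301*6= 439806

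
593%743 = 593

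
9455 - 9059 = 396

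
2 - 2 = 0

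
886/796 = 443/398 = 1.11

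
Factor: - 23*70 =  -2^1*5^1 *7^1* 23^1  =  - 1610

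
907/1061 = 907/1061 = 0.85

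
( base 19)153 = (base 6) 2043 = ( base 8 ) 713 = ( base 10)459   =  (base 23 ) JM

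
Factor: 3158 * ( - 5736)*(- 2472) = 2^7*3^2*103^1*239^1*1579^1 = 44778519936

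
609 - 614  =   - 5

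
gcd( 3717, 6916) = 7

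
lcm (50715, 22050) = 507150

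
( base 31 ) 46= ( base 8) 202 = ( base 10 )130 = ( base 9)154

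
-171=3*( - 57 ) 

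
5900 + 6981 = 12881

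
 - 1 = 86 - 87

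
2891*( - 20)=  - 57820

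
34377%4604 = 2149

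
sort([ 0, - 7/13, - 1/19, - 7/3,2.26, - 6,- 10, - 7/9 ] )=[ - 10, - 6, - 7/3, - 7/9, - 7/13, - 1/19,0,2.26]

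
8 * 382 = 3056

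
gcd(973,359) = 1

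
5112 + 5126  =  10238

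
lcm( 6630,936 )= 79560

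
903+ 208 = 1111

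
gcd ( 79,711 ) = 79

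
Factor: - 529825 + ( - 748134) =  - 19^1*67261^1 = - 1277959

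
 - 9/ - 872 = 9/872 =0.01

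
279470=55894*5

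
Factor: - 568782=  -2^1*3^4*3511^1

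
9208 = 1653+7555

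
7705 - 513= 7192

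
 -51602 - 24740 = - 76342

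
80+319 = 399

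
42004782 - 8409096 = 33595686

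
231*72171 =16671501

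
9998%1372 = 394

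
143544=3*47848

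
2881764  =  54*53366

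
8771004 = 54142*162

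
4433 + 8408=12841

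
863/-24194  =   - 863/24194 = -0.04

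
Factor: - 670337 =  -  101^1 * 6637^1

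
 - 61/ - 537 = 61/537 = 0.11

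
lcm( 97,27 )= 2619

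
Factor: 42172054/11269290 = 3^( - 1 )*5^(- 1 )*375643^( - 1)*21086027^1 = 21086027/5634645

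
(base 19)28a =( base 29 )11e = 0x374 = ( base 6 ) 4032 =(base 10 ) 884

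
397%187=23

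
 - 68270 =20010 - 88280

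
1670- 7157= - 5487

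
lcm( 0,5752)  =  0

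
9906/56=4953/28 = 176.89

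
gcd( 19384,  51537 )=1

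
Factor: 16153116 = 2^2*3^1*7^1*19^1 * 29^1*349^1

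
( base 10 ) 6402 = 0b1100100000010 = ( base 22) D50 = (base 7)24444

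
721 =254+467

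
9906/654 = 1651/109 = 15.15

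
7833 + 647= 8480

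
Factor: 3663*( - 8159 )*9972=- 298027350324 = - 2^2 * 3^4*11^1*37^1*41^1*199^1*277^1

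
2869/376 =2869/376 = 7.63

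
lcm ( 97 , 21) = 2037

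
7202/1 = 7202 = 7202.00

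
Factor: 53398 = 2^1 * 26699^1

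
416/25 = 16 +16/25 = 16.64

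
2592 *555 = 1438560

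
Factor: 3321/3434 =2^( - 1 )*3^4*17^(-1 )*41^1 * 101^( - 1)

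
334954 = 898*373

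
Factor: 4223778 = 2^1*3^1*13^1*54151^1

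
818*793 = 648674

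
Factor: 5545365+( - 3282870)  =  2262495 =3^1 * 5^1*150833^1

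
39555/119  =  332+47/119 = 332.39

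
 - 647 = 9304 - 9951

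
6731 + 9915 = 16646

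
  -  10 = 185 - 195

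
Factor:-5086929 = -3^1*1695643^1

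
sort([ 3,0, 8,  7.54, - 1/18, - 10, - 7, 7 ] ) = [ -10,-7, - 1/18, 0 , 3 , 7, 7.54, 8 ]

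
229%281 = 229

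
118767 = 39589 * 3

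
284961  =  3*94987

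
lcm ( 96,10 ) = 480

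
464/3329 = 464/3329= 0.14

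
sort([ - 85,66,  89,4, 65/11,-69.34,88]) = [ - 85,-69.34,4, 65/11, 66, 88, 89]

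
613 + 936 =1549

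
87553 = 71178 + 16375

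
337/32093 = 337/32093 =0.01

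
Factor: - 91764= - 2^2*3^2*2549^1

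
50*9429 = 471450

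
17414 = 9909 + 7505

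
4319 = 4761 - 442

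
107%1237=107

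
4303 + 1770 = 6073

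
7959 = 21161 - 13202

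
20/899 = 20/899 = 0.02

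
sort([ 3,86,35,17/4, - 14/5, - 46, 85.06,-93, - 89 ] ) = [ - 93, - 89 ,-46, - 14/5, 3,17/4, 35,85.06, 86 ]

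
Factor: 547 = 547^1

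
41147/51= 41147/51   =  806.80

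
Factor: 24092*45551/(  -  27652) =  - 11^1*19^1*31^ (-1)*41^1*101^1*223^( - 1) * 317^1=-274353673/6913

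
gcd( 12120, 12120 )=12120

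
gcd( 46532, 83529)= 1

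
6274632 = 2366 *2652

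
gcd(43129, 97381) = 1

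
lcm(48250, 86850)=434250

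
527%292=235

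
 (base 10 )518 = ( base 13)30B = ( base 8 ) 1006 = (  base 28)ie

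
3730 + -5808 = - 2078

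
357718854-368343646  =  -10624792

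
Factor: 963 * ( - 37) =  - 35631  =  - 3^2*37^1*107^1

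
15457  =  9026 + 6431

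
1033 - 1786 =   -  753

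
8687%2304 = 1775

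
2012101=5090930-3078829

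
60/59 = 1 + 1/59 = 1.02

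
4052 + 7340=11392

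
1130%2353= 1130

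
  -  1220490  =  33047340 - 34267830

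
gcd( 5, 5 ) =5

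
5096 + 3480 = 8576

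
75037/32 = 2344+29/32  =  2344.91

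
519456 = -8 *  ( - 64932)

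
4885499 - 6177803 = - 1292304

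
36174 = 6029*6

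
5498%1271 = 414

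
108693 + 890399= 999092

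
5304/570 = 884/95 = 9.31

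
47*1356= 63732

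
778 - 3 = 775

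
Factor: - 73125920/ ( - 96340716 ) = 2^3*3^( - 2)  *  5^1 *7^1*19^ ( - 1)*61^( - 1)*109^1  *  599^1*2309^ ( - 1 )=   18281480/24085179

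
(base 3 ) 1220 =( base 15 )36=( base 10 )51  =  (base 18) 2F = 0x33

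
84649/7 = 84649/7=12092.71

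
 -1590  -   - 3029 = 1439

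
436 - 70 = 366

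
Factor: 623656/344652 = 38/21 = 2^1*3^(-1) *7^ ( - 1)*19^1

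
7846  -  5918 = 1928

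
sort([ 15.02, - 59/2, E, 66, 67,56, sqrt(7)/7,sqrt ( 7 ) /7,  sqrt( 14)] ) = [ - 59/2, sqrt( 7 ) /7,sqrt( 7 )/7,  E, sqrt( 14),15.02, 56,  66, 67 ]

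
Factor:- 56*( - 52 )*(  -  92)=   -  2^7*7^1*13^1*23^1= - 267904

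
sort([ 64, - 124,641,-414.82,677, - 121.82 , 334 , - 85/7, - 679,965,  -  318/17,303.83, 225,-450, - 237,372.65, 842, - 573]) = [ -679, - 573,-450, - 414.82, - 237, - 124, - 121.82,- 318/17,  -  85/7,64,225,303.83,334 , 372.65,  641,677, 842,965 ] 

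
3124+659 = 3783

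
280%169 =111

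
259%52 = 51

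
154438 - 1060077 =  - 905639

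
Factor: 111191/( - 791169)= - 3^ ( - 1)*111191^1*263723^( - 1)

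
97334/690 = 141 + 22/345  =  141.06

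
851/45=18+41/45 =18.91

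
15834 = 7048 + 8786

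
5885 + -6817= - 932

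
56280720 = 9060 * 6212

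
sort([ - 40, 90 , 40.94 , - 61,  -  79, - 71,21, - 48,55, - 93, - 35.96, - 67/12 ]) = [ - 93, - 79 , - 71, - 61, - 48, - 40, - 35.96, - 67/12,21,40.94,55 , 90 ] 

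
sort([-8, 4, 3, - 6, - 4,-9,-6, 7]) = [ - 9,-8,-6,-6, - 4, 3 , 4, 7]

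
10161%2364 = 705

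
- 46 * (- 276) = 12696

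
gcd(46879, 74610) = 1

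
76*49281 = 3745356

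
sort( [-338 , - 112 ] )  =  [- 338, - 112 ]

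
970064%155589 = 36530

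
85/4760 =1/56= 0.02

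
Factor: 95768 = 2^3*11971^1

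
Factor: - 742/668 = - 2^( - 1 )*7^1*53^1*167^( - 1 ) =-  371/334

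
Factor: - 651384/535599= - 2^3*3^ (-1 ) * 109^1*239^( - 1) = -872/717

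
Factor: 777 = 3^1*7^1* 37^1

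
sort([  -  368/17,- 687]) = [-687, - 368/17] 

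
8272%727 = 275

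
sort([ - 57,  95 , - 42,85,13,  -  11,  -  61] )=[ - 61, - 57, - 42, - 11, 13, 85,95]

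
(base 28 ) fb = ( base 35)CB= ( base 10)431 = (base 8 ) 657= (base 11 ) 362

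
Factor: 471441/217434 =2^ ( - 1 )  *7^(-1 ) * 31^ ( - 1)*941^1 = 941/434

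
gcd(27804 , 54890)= 2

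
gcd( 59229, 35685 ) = 9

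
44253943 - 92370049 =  - 48116106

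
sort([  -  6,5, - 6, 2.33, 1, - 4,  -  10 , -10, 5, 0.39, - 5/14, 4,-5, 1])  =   [ - 10, - 10 ,-6,-6, - 5, - 4,  -  5/14,0.39, 1, 1,2.33,4, 5, 5]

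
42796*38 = 1626248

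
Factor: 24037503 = 3^1*7^1*1144643^1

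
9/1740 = 3/580 = 0.01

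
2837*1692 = 4800204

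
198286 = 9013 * 22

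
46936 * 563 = 26424968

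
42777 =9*4753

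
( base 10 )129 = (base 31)45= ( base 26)4P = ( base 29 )4D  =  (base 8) 201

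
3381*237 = 801297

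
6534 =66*99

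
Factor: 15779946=2^1*3^1 * 7^1*13^1*28901^1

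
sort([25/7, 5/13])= [ 5/13,25/7 ] 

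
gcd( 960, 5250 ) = 30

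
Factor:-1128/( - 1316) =6/7 = 2^1*3^1 * 7^( - 1 )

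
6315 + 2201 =8516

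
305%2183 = 305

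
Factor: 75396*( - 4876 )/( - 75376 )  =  22976931/4711 = 3^1 * 7^( - 1 )*23^1*53^1* 61^1 * 103^1 * 673^( - 1)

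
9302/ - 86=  - 4651/43=- 108.16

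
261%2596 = 261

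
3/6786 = 1/2262  =  0.00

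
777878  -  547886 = 229992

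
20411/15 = 20411/15= 1360.73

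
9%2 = 1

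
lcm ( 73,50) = 3650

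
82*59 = 4838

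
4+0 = 4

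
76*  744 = 56544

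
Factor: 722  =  2^1*19^2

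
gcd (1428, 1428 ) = 1428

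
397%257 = 140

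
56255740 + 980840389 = 1037096129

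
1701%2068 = 1701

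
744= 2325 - 1581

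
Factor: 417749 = 23^1 * 41^1 *443^1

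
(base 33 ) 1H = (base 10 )50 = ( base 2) 110010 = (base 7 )101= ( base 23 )24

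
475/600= 19/24 = 0.79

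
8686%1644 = 466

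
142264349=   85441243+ 56823106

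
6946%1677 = 238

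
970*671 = 650870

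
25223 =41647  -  16424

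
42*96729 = 4062618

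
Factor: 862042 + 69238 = 931280 = 2^4* 5^1*7^1*1663^1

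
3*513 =1539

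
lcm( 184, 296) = 6808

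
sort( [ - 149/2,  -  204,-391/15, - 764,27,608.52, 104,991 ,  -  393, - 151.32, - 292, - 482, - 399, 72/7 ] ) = [ - 764 , - 482, - 399,- 393, - 292 , - 204,  -  151.32, - 149/2, -391/15,72/7 , 27, 104 , 608.52 , 991]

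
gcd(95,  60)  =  5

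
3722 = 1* 3722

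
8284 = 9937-1653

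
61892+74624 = 136516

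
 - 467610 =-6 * 77935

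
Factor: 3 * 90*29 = 2^1*3^3*5^1*29^1 = 7830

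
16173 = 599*27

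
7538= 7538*1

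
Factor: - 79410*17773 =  - 2^1*3^1*5^1*7^1*2539^1*2647^1 = -  1411353930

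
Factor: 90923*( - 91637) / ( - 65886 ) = 8331910951/65886 = 2^(-1) * 3^(  -  1 )*7^2*13^1*19^1*31^1*53^1*79^( - 1)*139^( - 1 )*419^1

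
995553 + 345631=1341184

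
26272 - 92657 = -66385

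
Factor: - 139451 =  - 13^1*17^1*631^1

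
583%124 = 87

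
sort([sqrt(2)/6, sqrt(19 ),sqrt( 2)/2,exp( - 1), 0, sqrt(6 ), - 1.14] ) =[ - 1.14, 0, sqrt( 2) /6, exp ( - 1),sqrt(2)/2,sqrt( 6),sqrt( 19 )] 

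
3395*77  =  261415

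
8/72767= 8/72767=0.00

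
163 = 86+77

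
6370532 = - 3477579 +9848111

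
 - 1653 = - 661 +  -992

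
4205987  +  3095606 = 7301593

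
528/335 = 1 + 193/335 = 1.58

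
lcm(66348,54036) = 5241492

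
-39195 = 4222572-4261767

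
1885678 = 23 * 81986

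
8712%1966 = 848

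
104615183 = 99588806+5026377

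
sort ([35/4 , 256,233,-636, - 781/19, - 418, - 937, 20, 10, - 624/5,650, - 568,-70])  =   [ - 937, - 636, - 568, - 418,  -  624/5,-70, - 781/19,35/4,  10,20,233,256 , 650]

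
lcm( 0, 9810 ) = 0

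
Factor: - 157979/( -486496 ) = 239/736  =  2^ ( -5 )*23^( - 1)* 239^1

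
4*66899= 267596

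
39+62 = 101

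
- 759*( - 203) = 154077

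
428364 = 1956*219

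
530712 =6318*84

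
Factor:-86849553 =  - 3^1*7^1*491^1*8423^1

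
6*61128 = 366768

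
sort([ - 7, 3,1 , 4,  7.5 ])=[ - 7, 1,3,4 , 7.5] 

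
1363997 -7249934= - 5885937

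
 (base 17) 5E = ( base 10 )99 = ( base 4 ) 1203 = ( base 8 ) 143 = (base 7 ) 201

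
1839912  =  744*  2473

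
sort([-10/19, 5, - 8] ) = [ - 8, - 10/19,5]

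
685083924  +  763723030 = 1448806954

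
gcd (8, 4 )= 4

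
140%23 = 2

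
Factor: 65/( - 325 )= - 1/5 = - 5^( - 1 )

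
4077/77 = 52+73/77= 52.95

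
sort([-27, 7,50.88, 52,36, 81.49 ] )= [ - 27,7, 36, 50.88, 52, 81.49] 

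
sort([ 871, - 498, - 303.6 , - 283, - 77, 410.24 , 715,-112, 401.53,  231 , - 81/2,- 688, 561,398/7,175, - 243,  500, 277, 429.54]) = [ - 688, - 498, - 303.6, - 283,-243,-112 , - 77 , - 81/2,398/7 , 175,231, 277,401.53 , 410.24,429.54,500 , 561,715,871 ] 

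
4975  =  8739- 3764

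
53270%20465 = 12340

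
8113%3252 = 1609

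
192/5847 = 64/1949  =  0.03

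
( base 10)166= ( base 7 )325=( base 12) 11A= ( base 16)a6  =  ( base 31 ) 5B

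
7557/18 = 419+ 5/6 = 419.83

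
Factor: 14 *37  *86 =44548 = 2^2 * 7^1* 37^1*43^1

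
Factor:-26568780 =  - 2^2 *3^1 * 5^1*7^3*1291^1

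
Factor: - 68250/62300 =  - 195/178 = - 2^( - 1 )*3^1*5^1*13^1* 89^( - 1)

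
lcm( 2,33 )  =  66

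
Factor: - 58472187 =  - 3^1*23^1*847423^1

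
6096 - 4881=1215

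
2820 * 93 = 262260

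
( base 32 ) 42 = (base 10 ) 130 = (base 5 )1010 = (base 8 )202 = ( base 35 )3p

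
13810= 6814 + 6996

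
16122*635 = 10237470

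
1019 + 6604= 7623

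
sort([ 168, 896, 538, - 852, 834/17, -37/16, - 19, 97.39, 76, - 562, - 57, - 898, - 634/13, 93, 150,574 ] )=[  -  898 , - 852, - 562, - 57,-634/13, - 19, - 37/16, 834/17, 76, 93, 97.39, 150, 168 , 538, 574, 896]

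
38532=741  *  52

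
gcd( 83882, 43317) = 1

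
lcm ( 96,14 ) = 672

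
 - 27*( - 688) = 18576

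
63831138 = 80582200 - 16751062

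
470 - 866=  -  396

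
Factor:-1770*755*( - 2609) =2^1*3^1*5^2*59^1*151^1*2609^1 = 3486537150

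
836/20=209/5 =41.80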